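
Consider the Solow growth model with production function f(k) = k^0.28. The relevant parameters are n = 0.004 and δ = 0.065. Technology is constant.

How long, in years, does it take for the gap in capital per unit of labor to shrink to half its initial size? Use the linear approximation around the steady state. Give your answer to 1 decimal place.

Near the steady state the convergence rate is λ = (1 − α)(n + δ).
λ = (1 − 0.28) × 0.069 = 0.72 × 0.069 = 0.04968
Half-life = ln 2 / λ = 0.6931 / 0.04968 ≈ 13.95 years

about 14.0 years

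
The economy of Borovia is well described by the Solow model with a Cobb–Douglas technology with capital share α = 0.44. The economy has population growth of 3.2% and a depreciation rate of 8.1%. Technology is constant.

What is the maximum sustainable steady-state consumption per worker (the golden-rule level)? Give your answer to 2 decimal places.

At the golden rule, f'(k) = n + δ, so α·k^(α−1) = n + δ and k_gold = (α/(n + δ))^(1/(1−α)).
k_gold = (0.44/0.113)^(1/0.56) = 3.8938^1.7857 ≈ 11.3300
c_gold = f(k_gold) − (n + δ)·k_gold = 2.9098 − 0.113×11.3300 ≈ 1.6295

c_gold ≈ 1.63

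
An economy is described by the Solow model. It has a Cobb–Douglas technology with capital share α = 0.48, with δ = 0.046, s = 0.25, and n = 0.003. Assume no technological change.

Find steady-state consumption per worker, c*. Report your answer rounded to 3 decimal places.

c* = 3.376

In steady state, investment equals break-even investment: s·k^α = (n + δ)·k.
Rearranging, k^(1−α) = s / (n + δ).
k^0.52 = 0.25 / (0.003 + 0.046) = 0.25 / 0.049 = 5.1020
k* = 5.1020^(1/0.52) ≈ 22.9636
y* = (k*)^α = 22.9636^0.48 ≈ 4.5009
c* = (1 − s)·y* = (1 − 0.25) × 4.5009 ≈ 3.3757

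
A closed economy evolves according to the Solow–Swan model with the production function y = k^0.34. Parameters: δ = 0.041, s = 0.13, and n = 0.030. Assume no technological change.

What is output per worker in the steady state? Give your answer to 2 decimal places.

y* ≈ 1.37

Steady state requires s·f(k) = (n + δ)·k, i.e. s·k^α = (n + δ)·k.
Dividing both sides by k: k^(1−α) = s / (n + δ).
k^0.66 = 0.13 / (0.030 + 0.041) = 0.13 / 0.071 = 1.8310
k* = 1.8310^(1/0.66) ≈ 2.5004
y* = (k*)^α = 2.5004^0.34 ≈ 1.3656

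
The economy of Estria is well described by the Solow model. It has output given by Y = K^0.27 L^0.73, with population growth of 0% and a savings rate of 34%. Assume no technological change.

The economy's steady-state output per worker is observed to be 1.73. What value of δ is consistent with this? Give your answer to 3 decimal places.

δ ≈ 0.077

Steady state requires s·f(k) = (n + δ)·k, i.e. s·k^α = (n + δ)·k.
Since y* = [s/(n + δ)]^(α/(1−α)), we have s/(n + δ) = (y*)^((1−α)/α) = 1.73^2.7037 = 4.4015.
Therefore n + δ = s / 4.4015 = 0.34 / 4.4015 = 0.0772, so δ = 0.0772 − 0.000 = 0.0772.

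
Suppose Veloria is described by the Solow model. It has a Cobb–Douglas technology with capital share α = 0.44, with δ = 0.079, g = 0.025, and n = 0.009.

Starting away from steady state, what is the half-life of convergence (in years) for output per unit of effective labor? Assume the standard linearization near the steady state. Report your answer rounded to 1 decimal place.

Near the steady state the convergence rate is λ = (1 − α)(n + g + δ).
λ = (1 − 0.44) × 0.113 = 0.56 × 0.113 = 0.06328
Half-life = ln 2 / λ = 0.6931 / 0.06328 ≈ 10.95 years

half-life ≈ 11.0 years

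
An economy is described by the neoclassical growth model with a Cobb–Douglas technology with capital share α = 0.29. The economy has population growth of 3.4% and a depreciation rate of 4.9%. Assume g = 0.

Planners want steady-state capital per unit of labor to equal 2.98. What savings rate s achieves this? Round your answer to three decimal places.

At the steady state, Δk = 0, so s·k^α = (n + δ)·k.
So s / (n + δ) = (k*)^(1−α) = 2.98^0.71 = 2.1712.
Therefore s = 2.1712 × (n + δ) = 2.1712 × 0.083 = 0.1802.

s ≈ 0.180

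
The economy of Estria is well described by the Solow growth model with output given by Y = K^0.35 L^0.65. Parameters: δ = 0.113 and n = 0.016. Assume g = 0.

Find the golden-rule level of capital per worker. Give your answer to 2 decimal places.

k_gold ≈ 4.64

The golden rule sets f'(k) = n + δ, i.e. α·k^(α−1) = n + δ.
So k^(1−α) = α / (n + δ) = 0.35 / 0.129 = 2.7132.
k_gold = 2.7132^(1/0.65) ≈ 4.6440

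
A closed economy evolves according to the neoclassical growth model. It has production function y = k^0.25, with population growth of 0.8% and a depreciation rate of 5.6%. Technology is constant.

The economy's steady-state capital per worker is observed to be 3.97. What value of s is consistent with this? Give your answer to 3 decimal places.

s ≈ 0.180

At the steady state, Δk = 0, so s·k^α = (n + δ)·k.
So s / (n + δ) = (k*)^(1−α) = 3.97^0.75 = 2.8125.
Therefore s = 2.8125 × (n + δ) = 2.8125 × 0.064 = 0.1800.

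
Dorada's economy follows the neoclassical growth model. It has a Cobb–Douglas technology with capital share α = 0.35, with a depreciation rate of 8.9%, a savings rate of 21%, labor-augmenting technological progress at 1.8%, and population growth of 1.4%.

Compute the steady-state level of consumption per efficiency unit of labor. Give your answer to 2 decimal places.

In steady state, investment equals break-even investment: s·k^α = (n + g + δ)·k.
Dividing both sides by k: k^(1−α) = s / (n + g + δ).
k^0.65 = 0.21 / (0.014 + 0.018 + 0.089) = 0.21 / 0.121 = 1.7355
k* = 1.7355^(1/0.65) ≈ 2.3353
y* = (k*)^α = 2.3353^0.35 ≈ 1.3456
c* = (1 − s)·y* = (1 − 0.21) × 1.3456 ≈ 1.0630

c* ≈ 1.06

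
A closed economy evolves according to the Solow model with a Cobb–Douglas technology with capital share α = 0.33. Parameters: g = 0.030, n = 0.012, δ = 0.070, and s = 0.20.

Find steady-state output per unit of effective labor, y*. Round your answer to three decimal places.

y* ≈ 1.331

At the steady state, Δk = 0, so s·k^α = (n + g + δ)·k.
Dividing both sides by k: k^(1−α) = s / (n + g + δ).
k^0.67 = 0.20 / (0.012 + 0.030 + 0.070) = 0.20 / 0.112 = 1.7857
k* = 1.7857^(1/0.67) ≈ 2.3759
y* = (k*)^α = 2.3759^0.33 ≈ 1.3305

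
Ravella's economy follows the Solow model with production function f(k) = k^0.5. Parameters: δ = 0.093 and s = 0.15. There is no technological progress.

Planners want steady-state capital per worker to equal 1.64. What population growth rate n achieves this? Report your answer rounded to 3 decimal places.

n ≈ 0.024

At the steady state, Δk = 0, so s·k^α = (n + δ)·k.
So s / (n + δ) = (k*)^(1−α) = 1.64^0.5 = 1.2806.
Therefore n + δ = s / 1.2806 = 0.15 / 1.2806 = 0.1171, so n = 0.1171 − 0.093 = 0.0241.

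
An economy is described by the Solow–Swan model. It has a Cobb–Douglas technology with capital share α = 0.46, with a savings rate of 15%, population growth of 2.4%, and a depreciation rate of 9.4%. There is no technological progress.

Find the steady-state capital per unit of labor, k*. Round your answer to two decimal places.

k* = 1.56

In steady state, investment equals break-even investment: s·k^α = (n + δ)·k.
Rearranging, k^(1−α) = s / (n + δ).
k^0.54 = 0.15 / (0.024 + 0.094) = 0.15 / 0.118 = 1.2712
k* = 1.2712^(1/0.54) ≈ 1.5595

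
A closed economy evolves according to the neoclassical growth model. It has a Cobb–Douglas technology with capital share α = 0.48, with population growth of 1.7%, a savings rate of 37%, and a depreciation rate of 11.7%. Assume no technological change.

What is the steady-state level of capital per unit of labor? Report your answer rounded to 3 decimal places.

At the steady state, Δk = 0, so s·k^α = (n + δ)·k.
Rearranging, k^(1−α) = s / (n + δ).
k^0.52 = 0.37 / (0.017 + 0.117) = 0.37 / 0.134 = 2.7612
k* = 2.7612^(1/0.52) ≈ 7.0512

k* = 7.051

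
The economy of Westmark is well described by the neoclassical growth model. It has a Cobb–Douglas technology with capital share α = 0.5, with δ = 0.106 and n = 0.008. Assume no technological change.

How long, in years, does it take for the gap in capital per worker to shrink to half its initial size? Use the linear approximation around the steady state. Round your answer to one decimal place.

Near the steady state the convergence rate is λ = (1 − α)(n + δ).
λ = (1 − 0.5) × 0.114 = 0.5 × 0.114 = 0.0570
Half-life = ln 2 / λ = 0.6931 / 0.0570 ≈ 12.16 years

half-life ≈ 12.2 years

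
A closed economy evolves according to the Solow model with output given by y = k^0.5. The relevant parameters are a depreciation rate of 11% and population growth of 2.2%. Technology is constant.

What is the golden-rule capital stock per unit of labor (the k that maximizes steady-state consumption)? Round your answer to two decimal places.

The golden rule sets f'(k) = n + δ, i.e. α·k^(α−1) = n + δ.
So k^(1−α) = α / (n + δ) = 0.5 / 0.132 = 3.7879.
k_gold = 3.7879^(1/0.5) ≈ 14.3482

k_gold ≈ 14.35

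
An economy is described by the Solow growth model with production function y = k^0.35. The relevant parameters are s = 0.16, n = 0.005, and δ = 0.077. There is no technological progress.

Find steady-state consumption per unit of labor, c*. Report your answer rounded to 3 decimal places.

In steady state, investment equals break-even investment: s·k^α = (n + δ)·k.
Rearranging, k^(1−α) = s / (n + δ).
k^0.65 = 0.16 / (0.005 + 0.077) = 0.16 / 0.082 = 1.9512
k* = 1.9512^(1/0.65) ≈ 2.7965
y* = (k*)^α = 2.7965^0.35 ≈ 1.4332
c* = (1 − s)·y* = (1 − 0.16) × 1.4332 ≈ 1.2039

c* ≈ 1.204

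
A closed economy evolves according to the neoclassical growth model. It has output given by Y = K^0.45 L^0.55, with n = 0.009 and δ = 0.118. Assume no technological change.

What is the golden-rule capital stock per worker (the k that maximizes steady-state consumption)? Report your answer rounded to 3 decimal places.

k_gold ≈ 9.975

The golden rule sets f'(k) = n + δ, i.e. α·k^(α−1) = n + δ.
So k^(1−α) = α / (n + δ) = 0.45 / 0.127 = 3.5433.
k_gold = 3.5433^(1/0.55) ≈ 9.9752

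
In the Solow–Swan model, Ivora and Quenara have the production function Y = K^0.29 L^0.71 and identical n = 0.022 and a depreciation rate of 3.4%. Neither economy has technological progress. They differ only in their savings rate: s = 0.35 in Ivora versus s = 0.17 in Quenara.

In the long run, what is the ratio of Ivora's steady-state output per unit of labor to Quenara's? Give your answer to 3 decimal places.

y*_I / y*_Q ≈ 1.343

Steady-state y* = [s/(n + δ)]^(α/(1−α)), so the ratio is [ (s_I/(n + δ)_I) / (s_Q/(n + δ)_Q) ]^0.4085.
s_I/(n + δ)_I = 0.35/0.056 = 6.2500; s_Q/(n + δ)_Q = 0.17/0.056 = 3.0357.
Ratio = (6.2500/3.0357)^0.4085 = 2.0588^0.4085 ≈ 1.3431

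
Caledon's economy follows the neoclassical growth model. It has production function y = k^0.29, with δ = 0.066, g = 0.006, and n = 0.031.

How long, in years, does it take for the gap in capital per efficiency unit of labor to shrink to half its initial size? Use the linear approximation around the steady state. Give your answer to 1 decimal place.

half-life ≈ 9.5 years

Near the steady state the convergence rate is λ = (1 − α)(n + g + δ).
λ = (1 − 0.29) × 0.103 = 0.71 × 0.103 = 0.07313
Half-life = ln 2 / λ = 0.6931 / 0.07313 ≈ 9.48 years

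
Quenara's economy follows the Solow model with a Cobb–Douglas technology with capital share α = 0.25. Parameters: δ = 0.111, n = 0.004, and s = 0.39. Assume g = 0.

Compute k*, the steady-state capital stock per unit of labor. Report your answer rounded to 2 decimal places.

At the steady state, Δk = 0, so s·k^α = (n + δ)·k.
Rearranging, k^(1−α) = s / (n + δ).
k^0.75 = 0.39 / (0.004 + 0.111) = 0.39 / 0.115 = 3.3913
k* = 3.3913^(1/0.75) ≈ 5.0951

k* = 5.10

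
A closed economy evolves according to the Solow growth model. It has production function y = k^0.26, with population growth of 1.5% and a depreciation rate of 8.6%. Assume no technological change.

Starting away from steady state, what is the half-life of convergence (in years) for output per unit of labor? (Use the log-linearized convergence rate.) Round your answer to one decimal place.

Near the steady state the convergence rate is λ = (1 − α)(n + δ).
λ = (1 − 0.26) × 0.101 = 0.74 × 0.101 = 0.07474
Half-life = ln 2 / λ = 0.6931 / 0.07474 ≈ 9.27 years

t_½ ≈ 9.3 years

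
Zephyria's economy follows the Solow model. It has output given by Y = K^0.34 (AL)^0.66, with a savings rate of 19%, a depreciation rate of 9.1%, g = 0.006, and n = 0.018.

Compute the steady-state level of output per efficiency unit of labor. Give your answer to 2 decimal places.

y* = 1.30

Steady state requires s·f(k) = (n + g + δ)·k, i.e. s·k^α = (n + g + δ)·k.
Rearranging, k^(1−α) = s / (n + g + δ).
k^0.66 = 0.19 / (0.018 + 0.006 + 0.091) = 0.19 / 0.115 = 1.6522
k* = 1.6522^(1/0.66) ≈ 2.1399
y* = (k*)^α = 2.1399^0.34 ≈ 1.2952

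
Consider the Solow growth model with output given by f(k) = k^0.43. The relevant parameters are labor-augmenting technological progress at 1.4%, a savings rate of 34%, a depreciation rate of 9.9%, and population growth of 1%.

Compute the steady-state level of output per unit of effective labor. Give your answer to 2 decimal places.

In steady state, investment equals break-even investment: s·k^α = (n + g + δ)·k.
Dividing both sides by k: k^(1−α) = s / (n + g + δ).
k^0.57 = 0.34 / (0.010 + 0.014 + 0.099) = 0.34 / 0.123 = 2.7642
k* = 2.7642^(1/0.57) ≈ 5.9523
y* = (k*)^α = 5.9523^0.43 ≈ 2.1533

y* = 2.15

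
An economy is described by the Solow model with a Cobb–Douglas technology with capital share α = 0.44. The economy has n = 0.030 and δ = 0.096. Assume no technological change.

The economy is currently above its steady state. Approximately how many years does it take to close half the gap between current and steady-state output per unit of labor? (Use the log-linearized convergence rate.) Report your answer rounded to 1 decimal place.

t_½ ≈ 9.8 years

Near the steady state the convergence rate is λ = (1 − α)(n + δ).
λ = (1 − 0.44) × 0.126 = 0.56 × 0.126 = 0.07056
Half-life = ln 2 / λ = 0.6931 / 0.07056 ≈ 9.82 years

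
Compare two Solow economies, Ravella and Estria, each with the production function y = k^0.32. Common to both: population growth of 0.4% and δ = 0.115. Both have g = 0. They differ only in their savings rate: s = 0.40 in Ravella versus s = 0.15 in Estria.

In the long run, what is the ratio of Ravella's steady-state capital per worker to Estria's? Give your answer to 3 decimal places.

ratio ≈ 4.231

Steady-state k* = [s/(n + δ)]^(1/(1−α)), so the ratio is [ (s_R/(n + δ)_R) / (s_E/(n + δ)_E) ]^1.4706.
s_R/(n + δ)_R = 0.40/0.119 = 3.3613; s_E/(n + δ)_E = 0.15/0.119 = 1.2605.
Ratio = (3.3613/1.2605)^1.4706 = 2.6666^1.4706 ≈ 4.2307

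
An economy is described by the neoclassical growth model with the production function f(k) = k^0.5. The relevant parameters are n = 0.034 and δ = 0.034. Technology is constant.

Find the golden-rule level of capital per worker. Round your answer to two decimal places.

k_gold ≈ 54.07

The golden rule sets f'(k) = n + δ, i.e. α·k^(α−1) = n + δ.
So k^(1−α) = α / (n + δ) = 0.5 / 0.068 = 7.3529.
k_gold = 7.3529^(1/0.5) ≈ 54.0651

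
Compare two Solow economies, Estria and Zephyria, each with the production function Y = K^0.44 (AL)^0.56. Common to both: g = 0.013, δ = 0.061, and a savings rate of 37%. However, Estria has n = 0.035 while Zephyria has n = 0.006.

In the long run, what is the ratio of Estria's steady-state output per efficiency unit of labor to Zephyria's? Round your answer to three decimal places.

y*_E / y*_Z ≈ 0.784

Steady-state y* = [s/(n + g + δ)]^(α/(1−α)), so the ratio is [ (s_E/(n + g + δ)_E) / (s_Z/(n + g + δ)_Z) ]^0.7857.
s_E/(n + g + δ)_E = 0.37/0.109 = 3.3945; s_Z/(n + g + δ)_Z = 0.37/0.080 = 4.6250.
Ratio = (3.3945/4.6250)^0.7857 = 0.7339^0.7857 ≈ 0.7842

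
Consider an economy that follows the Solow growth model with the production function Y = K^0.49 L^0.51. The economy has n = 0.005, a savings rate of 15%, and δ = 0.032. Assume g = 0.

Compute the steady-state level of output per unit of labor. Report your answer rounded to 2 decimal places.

y* = 3.84

Steady state requires s·f(k) = (n + δ)·k, i.e. s·k^α = (n + δ)·k.
Rearranging, k^(1−α) = s / (n + δ).
k^0.51 = 0.15 / (0.005 + 0.032) = 0.15 / 0.037 = 4.0541
k* = 4.0541^(1/0.51) ≈ 15.5579
y* = (k*)^α = 15.5579^0.49 ≈ 3.8376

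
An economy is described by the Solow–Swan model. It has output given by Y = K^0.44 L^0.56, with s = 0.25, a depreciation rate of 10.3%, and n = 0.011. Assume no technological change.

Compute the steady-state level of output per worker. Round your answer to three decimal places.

y* ≈ 1.853

At the steady state, Δk = 0, so s·k^α = (n + δ)·k.
Dividing both sides by k: k^(1−α) = s / (n + δ).
k^0.56 = 0.25 / (0.011 + 0.103) = 0.25 / 0.114 = 2.1930
k* = 2.1930^(1/0.56) ≈ 4.0644
y* = (k*)^α = 4.0644^0.44 ≈ 1.8534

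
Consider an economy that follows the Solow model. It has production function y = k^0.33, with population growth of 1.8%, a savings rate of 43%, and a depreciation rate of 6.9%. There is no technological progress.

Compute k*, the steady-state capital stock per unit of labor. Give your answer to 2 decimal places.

In steady state, investment equals break-even investment: s·k^α = (n + δ)·k.
Rearranging, k^(1−α) = s / (n + δ).
k^0.67 = 0.43 / (0.018 + 0.069) = 0.43 / 0.087 = 4.9425
k* = 4.9425^(1/0.67) ≈ 10.8578

k* ≈ 10.86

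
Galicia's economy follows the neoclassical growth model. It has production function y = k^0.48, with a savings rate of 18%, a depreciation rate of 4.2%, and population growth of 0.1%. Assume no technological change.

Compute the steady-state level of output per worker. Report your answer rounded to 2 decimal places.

y* ≈ 3.75

At the steady state, Δk = 0, so s·k^α = (n + δ)·k.
Rearranging, k^(1−α) = s / (n + δ).
k^0.52 = 0.18 / (0.001 + 0.042) = 0.18 / 0.043 = 4.1860
k* = 4.1860^(1/0.52) ≈ 15.6952
y* = (k*)^α = 15.6952^0.48 ≈ 3.7495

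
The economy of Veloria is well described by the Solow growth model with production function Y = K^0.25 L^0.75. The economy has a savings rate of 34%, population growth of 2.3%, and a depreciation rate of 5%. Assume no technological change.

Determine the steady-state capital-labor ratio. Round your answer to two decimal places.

In steady state, investment equals break-even investment: s·k^α = (n + δ)·k.
Rearranging, k^(1−α) = s / (n + δ).
k^0.75 = 0.34 / (0.023 + 0.050) = 0.34 / 0.073 = 4.6575
k* = 4.6575^(1/0.75) ≈ 7.7780

k* = 7.78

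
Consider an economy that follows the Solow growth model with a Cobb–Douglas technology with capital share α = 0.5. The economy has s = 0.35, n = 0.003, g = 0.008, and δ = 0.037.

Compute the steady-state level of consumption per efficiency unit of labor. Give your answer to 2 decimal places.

c* ≈ 4.74

At the steady state, Δk = 0, so s·k^α = (n + g + δ)·k.
Dividing both sides by k: k^(1−α) = s / (n + g + δ).
k^0.5 = 0.35 / (0.003 + 0.008 + 0.037) = 0.35 / 0.048 = 7.2917
k* = 7.2917^(1/0.5) ≈ 53.1689
y* = (k*)^α = 53.1689^0.5 ≈ 7.2917
c* = (1 − s)·y* = (1 − 0.35) × 7.2917 ≈ 4.7396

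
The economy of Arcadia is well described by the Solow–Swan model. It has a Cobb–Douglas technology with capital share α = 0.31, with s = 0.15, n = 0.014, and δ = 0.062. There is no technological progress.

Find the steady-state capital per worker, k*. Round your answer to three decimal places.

k* ≈ 2.679

In steady state, investment equals break-even investment: s·k^α = (n + δ)·k.
Rearranging, k^(1−α) = s / (n + δ).
k^0.69 = 0.15 / (0.014 + 0.062) = 0.15 / 0.076 = 1.9737
k* = 1.9737^(1/0.69) ≈ 2.6788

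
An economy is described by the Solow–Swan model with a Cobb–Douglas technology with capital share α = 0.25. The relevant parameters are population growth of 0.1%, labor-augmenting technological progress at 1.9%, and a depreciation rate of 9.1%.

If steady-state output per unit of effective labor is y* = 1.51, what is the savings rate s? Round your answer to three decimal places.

Steady state requires s·f(k) = (n + g + δ)·k, i.e. s·k^α = (n + g + δ)·k.
Since y* = [s/(n + g + δ)]^(α/(1−α)), we have s/(n + g + δ) = (y*)^((1−α)/α) = 1.51^3 = 3.4430.
Therefore s = 3.4430 × (n + g + δ) = 3.4430 × 0.111 = 0.3822.

s ≈ 0.382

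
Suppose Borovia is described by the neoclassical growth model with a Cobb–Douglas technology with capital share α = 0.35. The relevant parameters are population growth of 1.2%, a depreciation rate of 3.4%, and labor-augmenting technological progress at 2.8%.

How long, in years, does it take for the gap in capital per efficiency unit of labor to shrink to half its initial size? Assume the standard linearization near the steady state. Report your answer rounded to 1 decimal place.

about 14.4 years

Near the steady state the convergence rate is λ = (1 − α)(n + g + δ).
λ = (1 − 0.35) × 0.074 = 0.65 × 0.074 = 0.0481
Half-life = ln 2 / λ = 0.6931 / 0.0481 ≈ 14.41 years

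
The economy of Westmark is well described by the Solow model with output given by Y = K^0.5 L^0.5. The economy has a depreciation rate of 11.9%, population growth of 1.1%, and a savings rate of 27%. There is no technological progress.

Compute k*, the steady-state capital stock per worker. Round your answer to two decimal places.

k* = 4.31

In steady state, investment equals break-even investment: s·k^α = (n + δ)·k.
Rearranging, k^(1−α) = s / (n + δ).
k^0.5 = 0.27 / (0.011 + 0.119) = 0.27 / 0.130 = 2.0769
k* = 2.0769^(1/0.5) ≈ 4.3135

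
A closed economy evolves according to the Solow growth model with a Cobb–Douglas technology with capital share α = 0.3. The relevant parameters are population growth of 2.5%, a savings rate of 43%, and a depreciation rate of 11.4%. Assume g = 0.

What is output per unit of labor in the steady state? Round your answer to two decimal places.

y* = 1.62

Steady state requires s·f(k) = (n + δ)·k, i.e. s·k^α = (n + δ)·k.
Dividing both sides by k: k^(1−α) = s / (n + δ).
k^0.7 = 0.43 / (0.025 + 0.114) = 0.43 / 0.139 = 3.0935
k* = 3.0935^(1/0.7) ≈ 5.0193
y* = (k*)^α = 5.0193^0.3 ≈ 1.6225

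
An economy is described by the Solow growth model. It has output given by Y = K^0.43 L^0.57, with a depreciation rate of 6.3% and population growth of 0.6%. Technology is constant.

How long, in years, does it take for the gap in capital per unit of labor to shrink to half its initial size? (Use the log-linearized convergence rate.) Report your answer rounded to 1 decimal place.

Near the steady state the convergence rate is λ = (1 − α)(n + δ).
λ = (1 − 0.43) × 0.069 = 0.57 × 0.069 = 0.03933
Half-life = ln 2 / λ = 0.6931 / 0.03933 ≈ 17.62 years

t_½ ≈ 17.6 years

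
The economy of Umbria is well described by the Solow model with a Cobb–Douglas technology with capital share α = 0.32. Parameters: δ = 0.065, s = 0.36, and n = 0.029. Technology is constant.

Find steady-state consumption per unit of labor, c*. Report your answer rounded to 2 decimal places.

In steady state, investment equals break-even investment: s·k^α = (n + δ)·k.
Rearranging, k^(1−α) = s / (n + δ).
k^0.68 = 0.36 / (0.029 + 0.065) = 0.36 / 0.094 = 3.8298
k* = 3.8298^(1/0.68) ≈ 7.2046
y* = (k*)^α = 7.2046^0.32 ≈ 1.8812
c* = (1 − s)·y* = (1 − 0.36) × 1.8812 ≈ 1.2040

c* = 1.20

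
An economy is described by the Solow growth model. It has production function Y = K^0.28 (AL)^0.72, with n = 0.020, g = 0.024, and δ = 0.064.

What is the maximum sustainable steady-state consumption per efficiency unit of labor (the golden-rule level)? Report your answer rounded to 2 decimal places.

c_gold ≈ 1.04

At the golden rule, f'(k) = n + g + δ, so α·k^(α−1) = n + g + δ and k_gold = (α/(n + g + δ))^(1/(1−α)).
k_gold = (0.28/0.108)^(1/0.72) = 2.5926^1.3889 ≈ 3.7552
c_gold = f(k_gold) − (n + g + δ)·k_gold = 1.4484 − 0.108×3.7552 ≈ 1.0428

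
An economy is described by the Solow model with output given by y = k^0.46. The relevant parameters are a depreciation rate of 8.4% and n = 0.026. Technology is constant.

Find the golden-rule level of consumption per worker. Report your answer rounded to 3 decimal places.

At the golden rule, f'(k) = n + δ, so α·k^(α−1) = n + δ and k_gold = (α/(n + δ))^(1/(1−α)).
k_gold = (0.46/0.110)^(1/0.54) = 4.1818^1.8519 ≈ 14.1482
c_gold = f(k_gold) − (n + δ)·k_gold = 3.3832 − 0.110×14.1482 ≈ 1.8269

c_gold ≈ 1.827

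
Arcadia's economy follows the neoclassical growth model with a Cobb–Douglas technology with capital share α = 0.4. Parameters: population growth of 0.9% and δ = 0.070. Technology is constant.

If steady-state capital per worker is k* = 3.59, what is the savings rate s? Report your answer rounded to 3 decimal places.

At the steady state, Δk = 0, so s·k^α = (n + δ)·k.
So s / (n + δ) = (k*)^(1−α) = 3.59^0.6 = 2.1531.
Therefore s = 2.1531 × (n + δ) = 2.1531 × 0.079 = 0.1701.

s ≈ 0.170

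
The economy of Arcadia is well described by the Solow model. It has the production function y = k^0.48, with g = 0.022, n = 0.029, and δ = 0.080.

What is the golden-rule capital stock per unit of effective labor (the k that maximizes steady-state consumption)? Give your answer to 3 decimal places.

The golden rule sets f'(k) = n + g + δ, i.e. α·k^(α−1) = n + g + δ.
So k^(1−α) = α / (n + g + δ) = 0.48 / 0.131 = 3.6641.
k_gold = 3.6641^(1/0.52) ≈ 12.1493

k_gold ≈ 12.149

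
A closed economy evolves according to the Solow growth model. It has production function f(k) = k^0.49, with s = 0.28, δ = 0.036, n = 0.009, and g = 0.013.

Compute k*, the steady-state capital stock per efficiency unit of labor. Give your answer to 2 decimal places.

k* = 21.91

In steady state, investment equals break-even investment: s·k^α = (n + g + δ)·k.
Rearranging, k^(1−α) = s / (n + g + δ).
k^0.51 = 0.28 / (0.009 + 0.013 + 0.036) = 0.28 / 0.058 = 4.8276
k* = 4.8276^(1/0.51) ≈ 21.9104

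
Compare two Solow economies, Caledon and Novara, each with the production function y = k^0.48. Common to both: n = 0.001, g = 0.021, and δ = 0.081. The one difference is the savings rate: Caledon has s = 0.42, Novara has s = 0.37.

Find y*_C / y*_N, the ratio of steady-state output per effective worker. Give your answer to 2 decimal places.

ratio ≈ 1.12

Steady-state y* = [s/(n + g + δ)]^(α/(1−α)), so the ratio is [ (s_C/(n + g + δ)_C) / (s_N/(n + g + δ)_N) ]^0.9231.
s_C/(n + g + δ)_C = 0.42/0.103 = 4.0777; s_N/(n + g + δ)_N = 0.37/0.103 = 3.5922.
Ratio = (4.0777/3.5922)^0.9231 = 1.1352^0.9231 ≈ 1.1242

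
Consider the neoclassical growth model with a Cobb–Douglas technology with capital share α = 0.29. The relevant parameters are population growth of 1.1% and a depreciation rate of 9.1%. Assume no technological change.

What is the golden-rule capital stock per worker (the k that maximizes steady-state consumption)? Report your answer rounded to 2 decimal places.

k_gold ≈ 4.36

The golden rule sets f'(k) = n + δ, i.e. α·k^(α−1) = n + δ.
So k^(1−α) = α / (n + δ) = 0.29 / 0.102 = 2.8431.
k_gold = 2.8431^(1/0.71) ≈ 4.3566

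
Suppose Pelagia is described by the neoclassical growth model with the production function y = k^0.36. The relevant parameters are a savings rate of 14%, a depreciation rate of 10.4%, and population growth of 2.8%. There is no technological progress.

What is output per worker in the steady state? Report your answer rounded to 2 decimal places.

At the steady state, Δk = 0, so s·k^α = (n + δ)·k.
Dividing both sides by k: k^(1−α) = s / (n + δ).
k^0.64 = 0.14 / (0.028 + 0.104) = 0.14 / 0.132 = 1.0606
k* = 1.0606^(1/0.64) ≈ 1.0963
y* = (k*)^α = 1.0963^0.36 ≈ 1.0337

y* ≈ 1.03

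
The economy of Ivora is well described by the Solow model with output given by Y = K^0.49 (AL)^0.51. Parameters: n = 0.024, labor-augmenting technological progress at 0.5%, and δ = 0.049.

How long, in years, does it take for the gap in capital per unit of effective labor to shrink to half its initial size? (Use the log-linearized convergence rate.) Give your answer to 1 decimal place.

about 17.4 years

Near the steady state the convergence rate is λ = (1 − α)(n + g + δ).
λ = (1 − 0.49) × 0.078 = 0.51 × 0.078 = 0.03978
Half-life = ln 2 / λ = 0.6931 / 0.03978 ≈ 17.42 years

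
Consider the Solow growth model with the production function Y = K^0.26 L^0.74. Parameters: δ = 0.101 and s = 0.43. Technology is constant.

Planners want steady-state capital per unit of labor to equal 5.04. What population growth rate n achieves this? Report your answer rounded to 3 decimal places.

n ≈ 0.029

In steady state, investment equals break-even investment: s·k^α = (n + δ)·k.
So s / (n + δ) = (k*)^(1−α) = 5.04^0.74 = 3.3098.
Therefore n + δ = s / 3.3098 = 0.43 / 3.3098 = 0.1299, so n = 0.1299 − 0.101 = 0.0289.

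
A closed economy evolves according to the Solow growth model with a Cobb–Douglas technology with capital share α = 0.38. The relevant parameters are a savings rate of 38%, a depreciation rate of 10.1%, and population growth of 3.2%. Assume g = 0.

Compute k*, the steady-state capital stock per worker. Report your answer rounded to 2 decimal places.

k* ≈ 5.44

At the steady state, Δk = 0, so s·k^α = (n + δ)·k.
Dividing both sides by k: k^(1−α) = s / (n + δ).
k^0.62 = 0.38 / (0.032 + 0.101) = 0.38 / 0.133 = 2.8571
k* = 2.8571^(1/0.62) ≈ 5.4371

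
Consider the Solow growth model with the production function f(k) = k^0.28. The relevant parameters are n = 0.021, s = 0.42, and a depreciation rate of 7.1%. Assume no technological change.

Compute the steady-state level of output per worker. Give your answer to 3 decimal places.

y* = 1.805

At the steady state, Δk = 0, so s·k^α = (n + δ)·k.
Rearranging, k^(1−α) = s / (n + δ).
k^0.72 = 0.42 / (0.021 + 0.071) = 0.42 / 0.092 = 4.5652
k* = 4.5652^(1/0.72) ≈ 8.2398
y* = (k*)^α = 8.2398^0.28 ≈ 1.8049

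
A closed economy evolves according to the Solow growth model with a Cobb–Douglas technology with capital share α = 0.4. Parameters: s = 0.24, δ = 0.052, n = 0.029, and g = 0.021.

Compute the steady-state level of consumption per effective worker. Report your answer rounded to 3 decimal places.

Steady state requires s·f(k) = (n + g + δ)·k, i.e. s·k^α = (n + g + δ)·k.
Dividing both sides by k: k^(1−α) = s / (n + g + δ).
k^0.6 = 0.24 / (0.029 + 0.021 + 0.052) = 0.24 / 0.102 = 2.3529
k* = 2.3529^(1/0.6) ≈ 4.1624
y* = (k*)^α = 4.1624^0.4 ≈ 1.7690
c* = (1 − s)·y* = (1 − 0.24) × 1.7690 ≈ 1.3444

c* = 1.344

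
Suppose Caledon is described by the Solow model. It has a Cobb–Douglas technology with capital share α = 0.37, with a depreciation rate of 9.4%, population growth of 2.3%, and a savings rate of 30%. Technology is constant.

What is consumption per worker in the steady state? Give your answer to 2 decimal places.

c* ≈ 1.22

In steady state, investment equals break-even investment: s·k^α = (n + δ)·k.
Rearranging, k^(1−α) = s / (n + δ).
k^0.63 = 0.30 / (0.023 + 0.094) = 0.30 / 0.117 = 2.5641
k* = 2.5641^(1/0.63) ≈ 4.4576
y* = (k*)^α = 4.4576^0.37 ≈ 1.7385
c* = (1 − s)·y* = (1 − 0.30) × 1.7385 ≈ 1.2170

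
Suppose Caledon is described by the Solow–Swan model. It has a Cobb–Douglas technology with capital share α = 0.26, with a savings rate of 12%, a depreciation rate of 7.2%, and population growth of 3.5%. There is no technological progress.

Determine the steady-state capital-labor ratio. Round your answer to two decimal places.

k* = 1.17

Steady state requires s·f(k) = (n + δ)·k, i.e. s·k^α = (n + δ)·k.
Rearranging, k^(1−α) = s / (n + δ).
k^0.74 = 0.12 / (0.035 + 0.072) = 0.12 / 0.107 = 1.1215
k* = 1.1215^(1/0.74) ≈ 1.1676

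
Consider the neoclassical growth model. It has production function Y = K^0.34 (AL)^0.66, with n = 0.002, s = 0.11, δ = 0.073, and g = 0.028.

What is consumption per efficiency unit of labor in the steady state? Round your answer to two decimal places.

c* = 0.92

At the steady state, Δk = 0, so s·k^α = (n + g + δ)·k.
Dividing both sides by k: k^(1−α) = s / (n + g + δ).
k^0.66 = 0.11 / (0.002 + 0.028 + 0.073) = 0.11 / 0.103 = 1.0680
k* = 1.0680^(1/0.66) ≈ 1.1048
y* = (k*)^α = 1.1048^0.34 ≈ 1.0345
c* = (1 − s)·y* = (1 − 0.11) × 1.0345 ≈ 0.9207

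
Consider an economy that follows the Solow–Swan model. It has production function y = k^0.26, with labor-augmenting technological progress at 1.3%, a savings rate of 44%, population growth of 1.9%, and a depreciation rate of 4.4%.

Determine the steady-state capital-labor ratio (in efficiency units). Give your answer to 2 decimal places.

Steady state requires s·f(k) = (n + g + δ)·k, i.e. s·k^α = (n + g + δ)·k.
Dividing both sides by k: k^(1−α) = s / (n + g + δ).
k^0.74 = 0.44 / (0.019 + 0.013 + 0.044) = 0.44 / 0.076 = 5.7895
k* = 5.7895^(1/0.74) ≈ 10.7299

k* ≈ 10.73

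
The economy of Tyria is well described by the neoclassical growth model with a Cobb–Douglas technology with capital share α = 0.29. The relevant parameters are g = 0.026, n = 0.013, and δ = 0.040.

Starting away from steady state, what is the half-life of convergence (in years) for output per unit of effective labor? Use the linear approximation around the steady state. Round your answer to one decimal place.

Near the steady state the convergence rate is λ = (1 − α)(n + g + δ).
λ = (1 − 0.29) × 0.079 = 0.71 × 0.079 = 0.05609
Half-life = ln 2 / λ = 0.6931 / 0.05609 ≈ 12.36 years

half-life ≈ 12.4 years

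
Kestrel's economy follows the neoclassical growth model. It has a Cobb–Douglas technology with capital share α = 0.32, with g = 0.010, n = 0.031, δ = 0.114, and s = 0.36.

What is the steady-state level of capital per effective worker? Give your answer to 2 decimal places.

k* = 3.45

In steady state, investment equals break-even investment: s·k^α = (n + g + δ)·k.
Rearranging, k^(1−α) = s / (n + g + δ).
k^0.68 = 0.36 / (0.031 + 0.010 + 0.114) = 0.36 / 0.155 = 2.3226
k* = 2.3226^(1/0.68) ≈ 3.4530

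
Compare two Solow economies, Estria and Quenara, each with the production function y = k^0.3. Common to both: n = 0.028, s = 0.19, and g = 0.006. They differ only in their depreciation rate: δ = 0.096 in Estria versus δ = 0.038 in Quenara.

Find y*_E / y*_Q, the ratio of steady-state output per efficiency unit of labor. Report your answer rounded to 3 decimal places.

ratio ≈ 0.776

Steady-state y* = [s/(n + g + δ)]^(α/(1−α)), so the ratio is [ (s_E/(n + g + δ)_E) / (s_Q/(n + g + δ)_Q) ]^0.4286.
s_E/(n + g + δ)_E = 0.19/0.130 = 1.4615; s_Q/(n + g + δ)_Q = 0.19/0.072 = 2.6389.
Ratio = (1.4615/2.6389)^0.4286 = 0.5538^0.4286 ≈ 0.7762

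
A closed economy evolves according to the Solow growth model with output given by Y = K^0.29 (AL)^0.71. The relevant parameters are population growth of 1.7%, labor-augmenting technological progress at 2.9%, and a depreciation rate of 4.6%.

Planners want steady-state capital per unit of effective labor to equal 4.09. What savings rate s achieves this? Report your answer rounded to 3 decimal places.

At the steady state, Δk = 0, so s·k^α = (n + g + δ)·k.
So s / (n + g + δ) = (k*)^(1−α) = 4.09^0.71 = 2.7185.
Therefore s = 2.7185 × (n + g + δ) = 2.7185 × 0.092 = 0.2501.

s ≈ 0.250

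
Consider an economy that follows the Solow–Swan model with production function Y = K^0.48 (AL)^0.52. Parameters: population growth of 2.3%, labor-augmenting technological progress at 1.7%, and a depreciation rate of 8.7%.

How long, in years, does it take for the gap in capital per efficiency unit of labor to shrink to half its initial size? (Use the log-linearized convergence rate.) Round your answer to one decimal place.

t_½ ≈ 10.5 years

Near the steady state the convergence rate is λ = (1 − α)(n + g + δ).
λ = (1 − 0.48) × 0.127 = 0.52 × 0.127 = 0.06604
Half-life = ln 2 / λ = 0.6931 / 0.06604 ≈ 10.50 years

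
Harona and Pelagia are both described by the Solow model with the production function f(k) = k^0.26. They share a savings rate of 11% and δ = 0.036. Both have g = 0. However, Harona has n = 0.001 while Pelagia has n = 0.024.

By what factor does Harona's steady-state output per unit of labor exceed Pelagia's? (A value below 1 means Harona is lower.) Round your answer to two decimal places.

Steady-state y* = [s/(n + δ)]^(α/(1−α)), so the ratio is [ (s_H/(n + δ)_H) / (s_P/(n + δ)_P) ]^0.3514.
s_H/(n + δ)_H = 0.11/0.037 = 2.9730; s_P/(n + δ)_P = 0.11/0.060 = 1.8333.
Ratio = (2.9730/1.8333)^0.3514 = 1.6217^0.3514 ≈ 1.1852

y*_H / y*_P ≈ 1.19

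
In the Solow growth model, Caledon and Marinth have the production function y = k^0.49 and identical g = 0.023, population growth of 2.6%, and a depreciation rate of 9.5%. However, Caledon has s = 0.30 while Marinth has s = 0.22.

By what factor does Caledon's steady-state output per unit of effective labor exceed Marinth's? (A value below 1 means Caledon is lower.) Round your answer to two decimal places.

Steady-state y* = [s/(n + g + δ)]^(α/(1−α)), so the ratio is [ (s_C/(n + g + δ)_C) / (s_M/(n + g + δ)_M) ]^0.9608.
s_C/(n + g + δ)_C = 0.30/0.144 = 2.0833; s_M/(n + g + δ)_M = 0.22/0.144 = 1.5278.
Ratio = (2.0833/1.5278)^0.9608 = 1.3636^0.9608 ≈ 1.3471

y*_C / y*_M ≈ 1.35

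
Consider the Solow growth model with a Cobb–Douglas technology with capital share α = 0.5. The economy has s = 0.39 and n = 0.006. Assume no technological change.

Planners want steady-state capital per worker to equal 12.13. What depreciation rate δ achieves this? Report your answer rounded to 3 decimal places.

δ ≈ 0.106

In steady state, investment equals break-even investment: s·k^α = (n + δ)·k.
So s / (n + δ) = (k*)^(1−α) = 12.13^0.5 = 3.4828.
Therefore n + δ = s / 3.4828 = 0.39 / 3.4828 = 0.1120, so δ = 0.1120 − 0.006 = 0.1060.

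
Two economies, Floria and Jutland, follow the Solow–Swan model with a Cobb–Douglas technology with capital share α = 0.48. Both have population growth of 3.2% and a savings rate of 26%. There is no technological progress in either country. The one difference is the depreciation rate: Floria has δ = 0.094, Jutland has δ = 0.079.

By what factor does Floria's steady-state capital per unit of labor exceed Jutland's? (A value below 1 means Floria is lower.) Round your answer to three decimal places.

k*_F / k*_J ≈ 0.784

Steady-state k* = [s/(n + δ)]^(1/(1−α)), so the ratio is [ (s_F/(n + δ)_F) / (s_J/(n + δ)_J) ]^1.9231.
s_F/(n + δ)_F = 0.26/0.126 = 2.0635; s_J/(n + δ)_J = 0.26/0.111 = 2.3423.
Ratio = (2.0635/2.3423)^1.9231 = 0.8810^1.9231 ≈ 0.7838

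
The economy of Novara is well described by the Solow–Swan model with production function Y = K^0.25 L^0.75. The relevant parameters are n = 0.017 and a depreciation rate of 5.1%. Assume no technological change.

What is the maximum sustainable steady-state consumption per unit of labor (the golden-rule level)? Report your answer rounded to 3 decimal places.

c_gold ≈ 1.158

At the golden rule, f'(k) = n + δ, so α·k^(α−1) = n + δ and k_gold = (α/(n + δ))^(1/(1−α)).
k_gold = (0.25/0.068)^(1/0.75) = 3.6765^1.3333 ≈ 5.6741
c_gold = f(k_gold) − (n + δ)·k_gold = 1.5434 − 0.068×5.6741 ≈ 1.1576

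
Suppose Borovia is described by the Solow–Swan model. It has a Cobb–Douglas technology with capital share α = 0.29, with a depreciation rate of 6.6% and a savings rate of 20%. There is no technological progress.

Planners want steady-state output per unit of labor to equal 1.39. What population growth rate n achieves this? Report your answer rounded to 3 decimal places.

n ≈ 0.023

In steady state, investment equals break-even investment: s·k^α = (n + δ)·k.
Since y* = [s/(n + δ)]^(α/(1−α)), we have s/(n + δ) = (y*)^((1−α)/α) = 1.39^2.4483 = 2.2395.
Therefore n + δ = s / 2.2395 = 0.20 / 2.2395 = 0.0893, so n = 0.0893 − 0.066 = 0.0233.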